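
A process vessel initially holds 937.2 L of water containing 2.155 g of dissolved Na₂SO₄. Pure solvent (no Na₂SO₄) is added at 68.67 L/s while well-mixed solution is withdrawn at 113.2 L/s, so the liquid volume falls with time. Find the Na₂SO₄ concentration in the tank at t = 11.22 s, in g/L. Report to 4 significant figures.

Total volume: dV/dt = Q_in − Q_out = -44.5300 L/s, so V(t) = 937.2 − 44.5300 t and V(11.22) = 437.573 L.
Species balance (pure solvent in): dm/dt = −Q_out · m/V(t).
Separate: dm/m = −Q_out dt/V(t) ⇒ ln(m/m₀) = −(Q_out/(Q_in−Q_out)) ln(V/V₀).
m = m₀ (V₀/V)^(Q_out/(Q_in−Q_out)) = 2.155 × (937.2/437.573)^(-2.54211) = 0.310861 g.
C = m/V = 0.310861/437.573 = 0.000710420 g/L.

0.0007104 g/L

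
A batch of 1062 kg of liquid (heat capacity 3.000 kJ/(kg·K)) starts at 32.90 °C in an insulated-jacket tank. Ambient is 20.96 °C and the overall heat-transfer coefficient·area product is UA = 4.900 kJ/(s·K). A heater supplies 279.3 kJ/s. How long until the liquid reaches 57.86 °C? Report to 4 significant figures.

524.9 s

Heat balance on the well-mixed liquid: M c_p dT/dt = −UA(T − T_amb) + Q̇.
τ = M c_p/UA = 650.204 s; T_ss = T_amb + Q̇/UA = 20.96 + 279.3/4.900 = 77.9600 °C.
T(t) = T_ss + (T₀ − T_ss)e^(−t/τ); set T = 57.86:
t = −τ ln[(T − T_ss)/(T₀ − T_ss)] = −650.204 · ln(0.446072) = 524.894 s.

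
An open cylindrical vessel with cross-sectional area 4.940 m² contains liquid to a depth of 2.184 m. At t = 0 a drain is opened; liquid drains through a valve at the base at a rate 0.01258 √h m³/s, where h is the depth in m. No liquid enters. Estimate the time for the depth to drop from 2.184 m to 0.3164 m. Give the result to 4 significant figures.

Mass balance (ρ constant): A dh/dt = −0.01258 √h.
∫ h^(−1/2) dh = −(0.01258/A) ∫ dt, giving 2√h = 2√h₀ − (0.01258/A) t.
t = 2A(√h₀ − √h)/0.01258 = 2·4.940·(√2.184 − √0.3164)/0.01258
  = 9.88000 × (1.47784 − 0.562494) / 0.01258 = 718.885 s.

718.9 s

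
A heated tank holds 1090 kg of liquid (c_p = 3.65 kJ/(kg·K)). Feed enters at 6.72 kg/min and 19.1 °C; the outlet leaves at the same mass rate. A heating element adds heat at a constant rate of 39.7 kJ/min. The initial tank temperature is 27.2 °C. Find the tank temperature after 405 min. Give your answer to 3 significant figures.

21.3 °C

First-law balance (no shaft work): M c_p dT/dt = ṁ c_p (T_in − T) + 39.7.
Rearrange: dT/dt = (T_ss − T)/τ with τ = M/ṁ = 162.20 min and T_ss = T_in + Q̇/(ṁ c_p) = 20.719 °C.
Integrating: T(t) = T_ss + (T₀ − T_ss) e^(−t/τ).
T(405) = 20.719 + (6.4814)·e^(−405/162.20) = 20.719 + (6.4814)·0.082341 = 21.252 °C.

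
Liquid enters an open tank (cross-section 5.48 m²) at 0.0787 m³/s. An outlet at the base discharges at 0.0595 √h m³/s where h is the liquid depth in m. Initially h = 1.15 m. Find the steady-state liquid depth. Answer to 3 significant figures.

Accumulation of liquid (constant cross-section A): A dh/dt = Q_in − 0.0595 √h. At steady state dh/dt = 0:
Q_in = 0.0595 √h_ss ⇒ √h_ss = 0.0787/0.0595 = 1.3227.
h_ss = 1.3227² = 1.7495 m. (Since h₀ = 1.15 m < h_ss, the level will rise toward this value.)

1.75 m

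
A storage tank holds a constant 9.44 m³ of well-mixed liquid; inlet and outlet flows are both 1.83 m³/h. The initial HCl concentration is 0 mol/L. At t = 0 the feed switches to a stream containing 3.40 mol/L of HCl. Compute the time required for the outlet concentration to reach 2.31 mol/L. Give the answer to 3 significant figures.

5.87 h

Transient balance on the dissolved component: V dC/dt = Q(C_in − C), so τ = V/Q = 5.1585 h.
C(t) = C_in + (C₀ − C_in) e^(−t/τ). Set C = 2.31 and solve for t:
e^(−t/τ) = (C − C_in)/(C₀ − C_in) = (2.31 − 3.40)/(0 − 3.40) = 0.32059
t = −τ ln(…) = 5.1585 × 1.1376 = 5.8683 h.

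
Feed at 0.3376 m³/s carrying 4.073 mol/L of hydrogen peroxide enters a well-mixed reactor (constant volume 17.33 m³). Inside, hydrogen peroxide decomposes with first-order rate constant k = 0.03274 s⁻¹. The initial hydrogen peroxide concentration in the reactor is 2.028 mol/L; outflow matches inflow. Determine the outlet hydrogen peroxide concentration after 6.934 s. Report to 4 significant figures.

Accumulation = in − out − consumed: V dC/dt = Q C_in − Q C − k V C.
This is linear with rate a = Q/V + k = 0.0522207 s⁻¹.
C_ss = Q C_in/(Q + kV) = 1.51941 mol/L; C(t) = C_ss + (C₀ − C_ss) e^(−a t).
C(6.934) = 1.51941 + (0.508587)·e^(−0.0522207·6.934) = 1.51941 + (0.508587)·0.696214 = 1.87350 mol/L.

1.873 mol/L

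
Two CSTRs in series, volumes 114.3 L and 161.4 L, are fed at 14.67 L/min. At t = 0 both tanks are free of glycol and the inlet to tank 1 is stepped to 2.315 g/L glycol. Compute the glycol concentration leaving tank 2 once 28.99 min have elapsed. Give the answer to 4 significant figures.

Species balance on tank i: dCᵢ/dt = (Cᵢ₋₁ − Cᵢ)/τᵢ with τᵢ = Vᵢ/Q.
τ₁ = 114.3/14.67 = 7.79141 min; τ₂ = 161.4/14.67 = 11.0020 min.
Tank 1: C₁ = C_in(1 − e^(−t/τ₁)). Tank 2 (τ₁ ≠ τ₂): C₂ = C_in[1 − (τ₁ e^(−t/τ₁) − τ₂ e^(−t/τ₂))/(τ₁ − τ₂)].
At t = 28.99: e^(−t/τ₁) = 0.0242155, e^(−t/τ₂) = 0.0717215.
C₂ = 2.315·[1 − (7.79141·0.0242155 − 11.0020·0.0717215)/(-3.21063)] = 2.315·0.812993 = 1.88208 g/L.

1.882 g/L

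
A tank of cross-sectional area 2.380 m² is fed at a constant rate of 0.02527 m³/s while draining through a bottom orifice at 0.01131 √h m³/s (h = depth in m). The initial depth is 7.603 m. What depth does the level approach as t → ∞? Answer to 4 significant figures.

Unsteady balance on liquid volume: A dh/dt = Q_in − 0.01131 √h. At steady state dh/dt = 0:
Q_in = 0.01131 √h_ss ⇒ √h_ss = 0.02527/0.01131 = 2.23431.
h_ss = 2.23431² = 4.99212 m. (Since h₀ = 7.603 m > h_ss, the level will fall toward this value.)

4.992 m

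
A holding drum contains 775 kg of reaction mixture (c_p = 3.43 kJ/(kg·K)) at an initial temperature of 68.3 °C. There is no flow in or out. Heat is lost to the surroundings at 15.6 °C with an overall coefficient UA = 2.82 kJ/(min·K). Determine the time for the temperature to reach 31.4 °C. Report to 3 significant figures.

1140 min

Lumped-capacitance energy balance: M c_p dT/dt = UA(T_amb − T).
τ = M c_p/UA = 942.64 min; T_ss = T_amb = 15.600 °C.
T(t) = T_ss + (T₀ − T_ss)e^(−t/τ); set T = 31.4:
t = −τ ln[(T − T_ss)/(T₀ − T_ss)] = −942.64 · ln(0.29981) = 1135.5 min.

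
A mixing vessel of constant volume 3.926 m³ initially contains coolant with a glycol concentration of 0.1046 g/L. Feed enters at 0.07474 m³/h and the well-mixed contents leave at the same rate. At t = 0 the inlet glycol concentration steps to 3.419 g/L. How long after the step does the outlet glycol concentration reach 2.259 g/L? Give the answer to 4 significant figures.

55.15 h

Species balance: V dC/dt = Q(C_in − C) ⇒ τ = V/Q = 52.5288 h.
C(t) = C_in + (C₀ − C_in) e^(−t/τ). Set C = 2.259 and solve for t:
e^(−t/τ) = (C − C_in)/(C₀ − C_in) = (2.259 − 3.419)/(0.1046 − 3.419) = 0.349988
t = −τ ln(…) = 52.5288 × 1.04986 = 55.1477 h.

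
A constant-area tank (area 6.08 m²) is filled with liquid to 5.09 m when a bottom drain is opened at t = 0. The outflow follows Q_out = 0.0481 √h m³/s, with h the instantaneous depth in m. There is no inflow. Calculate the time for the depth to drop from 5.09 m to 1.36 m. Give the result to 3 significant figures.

Accumulation of liquid (constant cross-section A): A dh/dt = −0.0481 √h.
∫ h^(−1/2) dh = −(0.0481/A) ∫ dt, giving 2√h = 2√h₀ − (0.0481/A) t.
t = 2A(√h₀ − √h)/0.0481 = 2·6.08·(√5.09 − √1.36)/0.0481
  = 12.160 × (2.2561 − 1.1662) / 0.0481 = 275.54 s.

276 s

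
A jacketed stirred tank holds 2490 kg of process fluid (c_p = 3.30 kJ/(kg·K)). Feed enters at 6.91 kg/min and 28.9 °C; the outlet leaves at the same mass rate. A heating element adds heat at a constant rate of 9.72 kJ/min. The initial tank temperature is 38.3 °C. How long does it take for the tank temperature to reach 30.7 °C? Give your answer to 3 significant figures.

676 min

Unsteady energy balance on the tank contents: M c_p dT/dt = ṁ c_p (T_in − T) + 9.72.
τ = M/ṁ = 360.35 min; T_ss = T_in + Q̇/(ṁ c_p) = 29.326 °C.
T(t) = T_ss + (T₀ − T_ss) e^(−t/τ). Set T = 30.7:
e^(−t/τ) = (30.7 − 29.326)/(38.3 − 29.326) = 0.15308
t = −360.35 · ln(0.15308) = 676.29 min.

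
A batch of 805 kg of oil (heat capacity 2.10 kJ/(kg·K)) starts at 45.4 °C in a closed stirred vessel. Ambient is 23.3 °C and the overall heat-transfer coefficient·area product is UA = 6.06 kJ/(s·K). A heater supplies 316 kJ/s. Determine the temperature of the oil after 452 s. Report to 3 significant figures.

M c_p dT/dt = −UA(T − T_amb) + Q̇.
dT/dt = (T_ss − T)/τ with T_ss = T_amb + Q̇/UA = 23.3 + 316/6.06 = 75.445 °C, τ = M c_p/UA = 805·2.10/6.06 = 278.96 s.
T approaches T_ss exponentially: T(t) = T_ss + (T₀ − T_ss) e^(−t/τ).
T(452) = 75.445 + (-30.045)·0.19784 = 69.501 °C.

69.5 °C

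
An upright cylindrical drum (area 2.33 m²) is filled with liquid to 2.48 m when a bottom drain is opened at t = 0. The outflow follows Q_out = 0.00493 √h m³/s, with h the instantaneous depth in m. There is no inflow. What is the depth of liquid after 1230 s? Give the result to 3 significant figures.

Volume balance on the tank: A dh/dt = −0.00493 √h.
Separate and integrate: 2(√h − √h₀) = −(0.00493/A) t.
√h = √2.48 − 0.00493·1230/(2·2.33) = 1.5748 − 1.3013 = 0.27354.
h = 0.27354² = 0.074822 m.

0.0748 m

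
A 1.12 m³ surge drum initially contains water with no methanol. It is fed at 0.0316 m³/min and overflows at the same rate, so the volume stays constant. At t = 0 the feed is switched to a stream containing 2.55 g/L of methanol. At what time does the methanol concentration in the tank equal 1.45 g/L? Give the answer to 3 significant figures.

Transient balance on the dissolved component: V dC/dt = Q(C_in − C), so τ = V/Q = 35.443 min.
C(t) = C_in + (C₀ − C_in) e^(−t/τ). Set C = 1.45 and solve for t:
e^(−t/τ) = (C − C_in)/(C₀ − C_in) = (1.45 − 2.55)/(0 − 2.55) = 0.43137
t = −τ ln(…) = 35.443 × 0.84078 = 29.800 min.

29.8 min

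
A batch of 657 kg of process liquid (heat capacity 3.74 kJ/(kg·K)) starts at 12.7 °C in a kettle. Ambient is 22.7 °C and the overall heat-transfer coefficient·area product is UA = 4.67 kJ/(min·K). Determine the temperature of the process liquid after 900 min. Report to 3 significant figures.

20.9 °C

Lumped-capacitance energy balance: M c_p dT/dt = UA(T_amb − T).
dT/dt = (T_ss − T)/τ with T_ss = T_amb = 22.700 °C, τ = M c_p/UA = 657·3.74/4.67 = 526.16 min.
T approaches T_ss exponentially: T(t) = T_ss + (T₀ − T_ss) e^(−t/τ).
T(900) = 22.700 + (-10.000)·0.18078 = 20.892 °C.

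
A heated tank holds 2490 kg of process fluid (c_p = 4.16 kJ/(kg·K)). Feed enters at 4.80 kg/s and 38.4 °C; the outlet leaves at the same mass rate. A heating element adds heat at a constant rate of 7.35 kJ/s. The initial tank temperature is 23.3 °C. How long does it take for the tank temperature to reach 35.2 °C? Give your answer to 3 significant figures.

761 s

M c_p dT/dt = ṁ c_p (T_in − T) + Q̇.
τ = M/ṁ = 518.75 s; T_ss = T_in + Q̇/(ṁ c_p) = 38.768 °C.
T(t) = T_ss + (T₀ − T_ss) e^(−t/τ). Set T = 35.2:
e^(−t/τ) = (35.2 − 38.768)/(23.3 − 38.768) = 0.23067
t = −518.75 · ln(0.23067) = 760.88 s.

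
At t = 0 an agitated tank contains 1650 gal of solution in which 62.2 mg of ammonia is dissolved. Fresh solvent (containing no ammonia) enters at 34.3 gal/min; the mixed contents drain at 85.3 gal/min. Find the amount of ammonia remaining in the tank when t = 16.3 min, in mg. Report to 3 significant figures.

Total volume: dV/dt = Q_in − Q_out = -51.000 gal/min, so V(t) = 1650 − 51.000 t and V(16.3) = 818.70 gal.
Solute balance: dm/dt = 0 − Q_out C = −Q_out m/V(t).
Separate: dm/m = −Q_out dt/V(t) ⇒ ln(m/m₀) = −(Q_out/(Q_in−Q_out)) ln(V/V₀).
m = m₀ (V₀/V)^(Q_out/(Q_in−Q_out)) = 62.2 × (1650/818.70)^(-1.6725) = 19.263 mg.

19.3 mg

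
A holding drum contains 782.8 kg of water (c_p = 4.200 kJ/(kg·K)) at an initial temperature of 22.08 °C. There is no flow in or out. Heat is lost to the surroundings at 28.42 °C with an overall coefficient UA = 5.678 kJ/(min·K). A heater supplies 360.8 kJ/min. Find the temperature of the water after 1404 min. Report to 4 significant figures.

85.78 °C

Lumped-capacitance energy balance: M c_p dT/dt = UA(T_amb − T) + Q̇.
dT/dt = (T_ss − T)/τ with T_ss = T_amb + Q̇/UA = 28.42 + 360.8/5.678 = 91.9635 °C, τ = M c_p/UA = 782.8·4.200/5.678 = 579.035 min.
Solution: T(t) = T_ss + (T₀ − T_ss) e^(−t/τ).
T(1404) = 91.9635 + (-69.8835)·0.0885025 = 85.7786 °C.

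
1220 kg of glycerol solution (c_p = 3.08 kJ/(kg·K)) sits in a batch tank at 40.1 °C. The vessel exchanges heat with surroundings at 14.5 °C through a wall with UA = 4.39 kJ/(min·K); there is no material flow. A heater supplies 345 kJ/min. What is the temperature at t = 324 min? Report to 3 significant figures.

56.8 °C

Lumped-capacitance energy balance: M c_p dT/dt = UA(T_amb − T) + Q̇.
dT/dt = (T_ss − T)/τ with T_ss = T_amb + Q̇/UA = 14.5 + 345/4.39 = 93.088 °C, τ = M c_p/UA = 1220·3.08/4.39 = 855.95 min.
Integrating: T(t) = T_ss + (T₀ − T_ss) e^(−t/τ).
T(324) = 93.088 + (-52.988)·0.68487 = 56.798 °C.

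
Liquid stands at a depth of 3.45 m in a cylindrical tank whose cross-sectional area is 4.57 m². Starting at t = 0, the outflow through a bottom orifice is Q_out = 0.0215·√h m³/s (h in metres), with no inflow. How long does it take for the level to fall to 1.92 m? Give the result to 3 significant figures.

Accumulation of liquid (constant cross-section A): A dh/dt = −0.0215 √h.
∫ h^(−1/2) dh = −(0.0215/A) ∫ dt, giving 2√h = 2√h₀ − (0.0215/A) t.
t = 2A(√h₀ − √h)/0.0215 = 2·4.57·(√3.45 − √1.92)/0.0215
  = 9.1400 × (1.8574 − 1.3856) / 0.0215 = 200.56 s.

201 s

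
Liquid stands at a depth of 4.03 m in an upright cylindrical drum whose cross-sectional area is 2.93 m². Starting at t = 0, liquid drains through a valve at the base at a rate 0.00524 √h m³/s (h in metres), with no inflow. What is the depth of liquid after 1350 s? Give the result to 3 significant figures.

Mass balance (ρ constant): A dh/dt = −0.00524 √h.
∫ h^(−1/2) dh = −(0.00524/A) ∫ dt, giving 2√h = 2√h₀ − (0.00524/A) t.
√h = √4.03 − 0.00524·1350/(2·2.93) = 2.0075 − 1.2072 = 0.80032.
h = 0.80032² = 0.64051 m.

0.641 m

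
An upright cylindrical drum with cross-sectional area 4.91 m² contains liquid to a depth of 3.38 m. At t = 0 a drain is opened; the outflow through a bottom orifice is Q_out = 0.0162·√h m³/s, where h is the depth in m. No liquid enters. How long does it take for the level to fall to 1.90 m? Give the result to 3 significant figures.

With no inflow, A dh/dt = −0.0162 √h.
This is separable: 2 d(√h)/dt = −0.0162/A, so √h = √h₀ − (0.0162/(2A)) t.
t = 2A(√h₀ − √h)/0.0162 = 2·4.91·(√3.38 − √1.90)/0.0162
  = 9.8200 × (1.8385 − 1.3784) / 0.0162 = 278.88 s.

279 s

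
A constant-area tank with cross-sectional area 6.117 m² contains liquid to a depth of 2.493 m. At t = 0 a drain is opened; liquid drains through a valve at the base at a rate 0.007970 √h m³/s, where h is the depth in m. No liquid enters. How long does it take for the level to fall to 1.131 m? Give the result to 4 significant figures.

With no inflow, A dh/dt = −0.007970 √h.
This is separable: 2 d(√h)/dt = −0.007970/A, so √h = √h₀ − (0.007970/(2A)) t.
t = 2A(√h₀ − √h)/0.007970 = 2·6.117·(√2.493 − √1.131)/0.007970
  = 12.2340 × (1.57892 − 1.06348) / 0.007970 = 791.202 s.

791.2 s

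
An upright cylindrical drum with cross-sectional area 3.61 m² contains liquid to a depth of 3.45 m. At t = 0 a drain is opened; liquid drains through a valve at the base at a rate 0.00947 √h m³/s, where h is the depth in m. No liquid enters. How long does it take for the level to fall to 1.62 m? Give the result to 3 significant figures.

With no inflow, A dh/dt = −0.00947 √h.
∫ h^(−1/2) dh = −(0.00947/A) ∫ dt, giving 2√h = 2√h₀ − (0.00947/A) t.
t = 2A(√h₀ − √h)/0.00947 = 2·3.61·(√3.45 − √1.62)/0.00947
  = 7.2200 × (1.8574 − 1.2728) / 0.00947 = 445.72 s.

446 s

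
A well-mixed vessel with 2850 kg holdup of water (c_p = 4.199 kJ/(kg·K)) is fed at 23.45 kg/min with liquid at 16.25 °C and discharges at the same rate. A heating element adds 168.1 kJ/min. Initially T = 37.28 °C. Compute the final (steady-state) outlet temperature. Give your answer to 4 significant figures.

M c_p dT/dt = ṁ c_p (T_in − T) + Q̇.
At steady state dT/dt = 0 ⇒ T_ss = T_in + Q̇/(ṁ c_p) = 16.25 + 168.1/(23.45·4.199) = 17.9572 °C.

17.96 °C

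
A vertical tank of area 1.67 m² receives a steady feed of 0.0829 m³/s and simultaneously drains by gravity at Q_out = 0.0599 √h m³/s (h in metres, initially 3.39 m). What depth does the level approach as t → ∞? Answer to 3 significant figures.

A dh/dt = Q_in − 0.0599 √h. Steady state requires inflow = outflow:
Q_in = 0.0599 √h_ss ⇒ √h_ss = 0.0829/0.0599 = 1.3840.
h_ss = 1.3840² = 1.9154 m. (Since h₀ = 3.39 m > h_ss, the level will fall toward this value.)

1.92 m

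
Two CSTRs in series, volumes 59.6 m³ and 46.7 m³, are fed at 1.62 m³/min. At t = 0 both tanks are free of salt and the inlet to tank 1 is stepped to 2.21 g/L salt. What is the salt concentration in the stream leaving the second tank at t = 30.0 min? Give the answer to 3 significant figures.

0.518 g/L

Time constants: τᵢ = Vᵢ/Q for each well-mixed tank.
τ₁ = 59.6/1.62 = 36.790 min; τ₂ = 46.7/1.62 = 28.827 min.
Solving the cascade with C₁(0)=C₂(0)=0 gives C₂(t) = C_in[1 − (τ₁ e^(−t/τ₁) − τ₂ e^(−t/τ₂))/(τ₁ − τ₂)].
At t = 30.0: e^(−t/τ₁) = 0.44245, e^(−t/τ₂) = 0.35321.
C₂ = 2.21·[1 − (36.790·0.44245 − 28.827·0.35321)/(7.9630)] = 2.21·0.23451 = 0.51828 g/L.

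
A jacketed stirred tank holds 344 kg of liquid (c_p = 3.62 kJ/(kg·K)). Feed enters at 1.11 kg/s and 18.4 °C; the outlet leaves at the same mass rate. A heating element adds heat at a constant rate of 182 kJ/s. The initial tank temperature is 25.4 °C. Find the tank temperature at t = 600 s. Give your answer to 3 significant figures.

Energy balance: M c_p dT/dt = ṁ c_p (T_in − T) + 182.
τ = M/ṁ = 309.91 s; T_ss = T_in + Q̇/(ṁ c_p) = 18.4 + 182/(1.11·3.62) = 63.694 °C.
Solution: T(t) = T_ss + (T₀ − T_ss) e^(−t/τ).
T(600) = 63.694 + (-38.294)·e^(−600/309.91) = 63.694 + (-38.294)·0.14427 = 58.169 °C.

58.2 °C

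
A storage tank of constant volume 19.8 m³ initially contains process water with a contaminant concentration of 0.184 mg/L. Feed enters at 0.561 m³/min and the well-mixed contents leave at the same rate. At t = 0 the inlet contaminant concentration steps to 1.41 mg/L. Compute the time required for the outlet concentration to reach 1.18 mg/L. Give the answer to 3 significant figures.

59.1 min

Species balance: V dC/dt = Q(C_in − C) ⇒ τ = V/Q = 35.294 min.
C(t) = C_in + (C₀ − C_in) e^(−t/τ). Set C = 1.18 and solve for t:
e^(−t/τ) = (C − C_in)/(C₀ − C_in) = (1.18 − 1.41)/(0.184 − 1.41) = 0.18760
t = −τ ln(…) = 35.294 × 1.6734 = 59.062 min.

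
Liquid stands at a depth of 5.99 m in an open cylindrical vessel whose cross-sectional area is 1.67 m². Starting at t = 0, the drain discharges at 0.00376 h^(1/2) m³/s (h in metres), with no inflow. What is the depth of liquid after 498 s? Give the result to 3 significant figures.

With no inflow, A dh/dt = −0.00376 √h.
This is separable: 2 d(√h)/dt = −0.00376/A, so √h = √h₀ − (0.00376/(2A)) t.
√h = √5.99 − 0.00376·498/(2·1.67) = 2.4474 − 0.56062 = 1.8868.
h = 1.8868² = 3.5601 m.

3.56 m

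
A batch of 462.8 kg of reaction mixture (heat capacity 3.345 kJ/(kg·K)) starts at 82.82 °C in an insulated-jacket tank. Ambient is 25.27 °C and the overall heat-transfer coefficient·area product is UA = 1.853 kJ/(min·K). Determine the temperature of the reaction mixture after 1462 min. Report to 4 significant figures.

M c_p dT/dt = −UA(T − T_amb).
dT/dt = (T_ss − T)/τ with T_ss = T_amb = 25.2700 °C, τ = M c_p/UA = 462.8·3.345/1.853 = 835.438 min.
This is linear first-order; T(t) = T_ss + (T₀ − T_ss) e^(−t/τ).
T(1462) = 25.2700 + (57.5500)·0.173777 = 35.2709 °C.

35.27 °C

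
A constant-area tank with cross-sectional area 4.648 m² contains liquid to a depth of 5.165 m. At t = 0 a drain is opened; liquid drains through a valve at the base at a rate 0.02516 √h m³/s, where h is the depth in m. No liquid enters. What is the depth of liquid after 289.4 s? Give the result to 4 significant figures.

2.218 m

A dh/dt = −Q_out = −0.02516 √h.
Separate and integrate: 2(√h − √h₀) = −(0.02516/A) t.
√h = √5.165 − 0.02516·289.4/(2·4.648) = 2.27266 − 0.783273 = 1.48939.
h = 1.48939² = 2.21829 m.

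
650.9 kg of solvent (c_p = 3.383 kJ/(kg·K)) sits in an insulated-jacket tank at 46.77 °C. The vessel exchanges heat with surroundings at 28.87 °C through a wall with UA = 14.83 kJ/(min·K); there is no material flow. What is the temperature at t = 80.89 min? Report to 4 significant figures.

Unsteady energy balance on the tank contents: M c_p dT/dt = −UA(T − T_amb).
dT/dt = (T_ss − T)/τ with T_ss = T_amb = 28.8700 °C, τ = M c_p/UA = 650.9·3.383/14.83 = 148.482 min.
Solution: T(t) = T_ss + (T₀ − T_ss) e^(−t/τ).
T(80.89) = 28.8700 + (17.9000)·0.579970 = 39.2515 °C.

39.25 °C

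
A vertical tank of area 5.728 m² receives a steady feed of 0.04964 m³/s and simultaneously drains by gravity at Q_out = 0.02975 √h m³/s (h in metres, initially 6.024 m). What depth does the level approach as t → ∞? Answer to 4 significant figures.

2.784 m

Unsteady balance on liquid volume: A dh/dt = Q_in − 0.02975 √h. At steady state dh/dt = 0:
Q_in = 0.02975 √h_ss ⇒ √h_ss = 0.04964/0.02975 = 1.66857.
h_ss = 1.66857² = 2.78413 m. (Since h₀ = 6.024 m > h_ss, the level will fall toward this value.)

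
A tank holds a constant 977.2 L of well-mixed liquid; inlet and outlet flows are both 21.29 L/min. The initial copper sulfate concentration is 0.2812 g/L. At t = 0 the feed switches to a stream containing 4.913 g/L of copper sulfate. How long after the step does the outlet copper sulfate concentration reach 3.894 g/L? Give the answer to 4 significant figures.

Species balance: V dC/dt = Q(C_in − C) ⇒ τ = V/Q = 45.8995 min.
C(t) = C_in + (C₀ − C_in) e^(−t/τ). Set C = 3.894 and solve for t:
e^(−t/τ) = (C − C_in)/(C₀ − C_in) = (3.894 − 4.913)/(0.2812 − 4.913) = 0.220001
t = −τ ln(…) = 45.8995 × 1.51412 = 69.4975 min.

69.50 min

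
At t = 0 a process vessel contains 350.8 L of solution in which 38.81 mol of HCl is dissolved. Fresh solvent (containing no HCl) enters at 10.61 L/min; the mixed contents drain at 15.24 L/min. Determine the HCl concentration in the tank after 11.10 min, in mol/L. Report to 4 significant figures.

0.07695 mol/L

Total volume: dV/dt = Q_in − Q_out = -4.63000 L/min, so V(t) = 350.8 − 4.63000 t and V(11.10) = 299.407 L.
Solute balance: dm/dt = 0 − Q_out C = −Q_out m/V(t).
dm/m = −Q_out dt/(V₀ − 4.63000 t); integrating gives ln(m/m₀) = −(Q_out/(Q_in−Q_out)) ln(V/V₀).
m = m₀ (V₀/V)^(Q_out/(Q_in−Q_out)) = 38.81 × (350.8/299.407)^(-3.29158) = 23.0404 mol.
C = m/V = 23.0404/299.407 = 0.0769536 mol/L.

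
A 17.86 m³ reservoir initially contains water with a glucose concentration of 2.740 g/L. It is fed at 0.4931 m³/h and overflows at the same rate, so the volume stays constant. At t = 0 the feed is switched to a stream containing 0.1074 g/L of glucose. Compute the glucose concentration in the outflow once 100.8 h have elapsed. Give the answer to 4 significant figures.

Accumulation = in − out for the solute gives V dC/dt = Q(C_in − C).
So dC/dt = (C_in − C)/τ with τ = V/Q = 17.86/0.4931 = 36.2198 h.
C approaches C_in exponentially: C(t) = C_in + (C₀ − C_in) e^(−t/τ).
C(100.8) = 0.1074 + (2.740 − 0.1074)·e^(−100.8/36.2198) = 0.1074 + (2.63260)·0.0618523 = 0.270232 g/L.

0.2702 g/L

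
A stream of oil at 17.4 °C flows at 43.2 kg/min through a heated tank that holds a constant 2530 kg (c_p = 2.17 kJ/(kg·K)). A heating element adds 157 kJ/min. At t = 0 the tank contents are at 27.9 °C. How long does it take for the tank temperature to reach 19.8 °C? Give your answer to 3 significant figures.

M c_p dT/dt = ṁ c_p (T_in − T) + Q̇.
τ = M/ṁ = 58.565 min; T_ss = T_in + Q̇/(ṁ c_p) = 19.075 °C.
T(t) = T_ss + (T₀ − T_ss) e^(−t/τ). Set T = 19.8:
e^(−t/τ) = (19.8 − 19.075)/(27.9 − 19.075) = 0.082176
t = −58.565 · ln(0.082176) = 146.35 min.

146 min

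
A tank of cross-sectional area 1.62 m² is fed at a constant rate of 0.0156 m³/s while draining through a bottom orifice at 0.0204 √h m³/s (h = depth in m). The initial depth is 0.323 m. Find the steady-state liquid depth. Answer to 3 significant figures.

0.585 m

Level balance: A dh/dt = 0.0156 − 0.0204 √h. Setting dh/dt = 0:
Q_in = 0.0204 √h_ss ⇒ √h_ss = 0.0156/0.0204 = 0.76471.
h_ss = 0.76471² = 0.58478 m. (Since h₀ = 0.323 m < h_ss, the level will rise toward this value.)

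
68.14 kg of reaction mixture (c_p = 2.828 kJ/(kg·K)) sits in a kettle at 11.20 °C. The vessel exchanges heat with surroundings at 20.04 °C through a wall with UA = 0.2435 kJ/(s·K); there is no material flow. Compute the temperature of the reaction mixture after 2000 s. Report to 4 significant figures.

19.33 °C

Lumped-capacitance energy balance: M c_p dT/dt = UA(T_amb − T).
dT/dt = (T_ss − T)/τ with T_ss = T_amb = 20.0400 °C, τ = M c_p/UA = 68.14·2.828/0.2435 = 791.375 s.
T approaches T_ss exponentially: T(t) = T_ss + (T₀ − T_ss) e^(−t/τ).
T(2000) = 20.0400 + (-8.84000)·0.0798787 = 19.3339 °C.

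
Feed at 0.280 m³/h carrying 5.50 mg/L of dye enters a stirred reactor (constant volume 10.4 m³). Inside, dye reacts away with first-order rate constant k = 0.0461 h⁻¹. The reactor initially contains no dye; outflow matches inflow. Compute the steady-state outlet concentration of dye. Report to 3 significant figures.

V dC/dt = Q(C_in − C) − k V C.
At steady state: 0 = Q C_in − (Q + kV) C_ss, so C_ss = Q C_in/(Q + kV).
C_ss = 0.280·5.50/(0.280 + 0.0461·10.4) = 1.5400/0.75944 = 2.0278 mg/L.

2.03 mg/L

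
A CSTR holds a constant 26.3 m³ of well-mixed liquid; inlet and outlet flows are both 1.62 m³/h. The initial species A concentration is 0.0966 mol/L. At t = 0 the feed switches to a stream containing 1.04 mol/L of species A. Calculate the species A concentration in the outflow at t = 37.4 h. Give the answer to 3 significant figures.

Species balance on the tank: V dC/dt = Q(C_in − C).
Time constant τ = V/Q = 26.3/1.62 = 16.235 h.
Solution: C(t) = C_in + (C₀ − C_in) e^(−t/τ).
C(37.4) = 1.04 + (0.0966 − 1.04)·e^(−37.4/16.235) = 1.04 + (-0.94340)·0.099886 = 0.94577 mol/L.

0.946 mol/L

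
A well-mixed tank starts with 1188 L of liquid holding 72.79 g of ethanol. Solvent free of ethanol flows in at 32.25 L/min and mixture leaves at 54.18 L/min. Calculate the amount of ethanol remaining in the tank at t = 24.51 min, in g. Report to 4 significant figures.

16.44 g

Total volume: dV/dt = Q_in − Q_out = -21.9300 L/min, so V(t) = 1188 − 21.9300 t and V(24.51) = 650.496 L.
No ethanol enters, so dm/dt = −Q_out · (m/V).
dm/m = −Q_out dt/(V₀ − 21.9300 t); integrating gives ln(m/m₀) = −(Q_out/(Q_in−Q_out)) ln(V/V₀).
m = m₀ (V₀/V)^(Q_out/(Q_in−Q_out)) = 72.79 × (1188/650.496)^(-2.47059) = 16.4375 g.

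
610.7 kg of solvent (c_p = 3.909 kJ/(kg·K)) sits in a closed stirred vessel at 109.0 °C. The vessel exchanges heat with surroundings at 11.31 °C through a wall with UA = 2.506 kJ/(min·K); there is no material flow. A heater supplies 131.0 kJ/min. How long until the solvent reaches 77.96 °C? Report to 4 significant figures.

1096 min

Lumped-capacitance energy balance: M c_p dT/dt = UA(T_amb − T) + Q̇.
τ = M c_p/UA = 952.604 min; T_ss = T_amb + Q̇/UA = 11.31 + 131.0/2.506 = 63.5845 °C.
T(t) = T_ss + (T₀ − T_ss)e^(−t/τ); set T = 77.96:
t = −τ ln[(T − T_ss)/(T₀ − T_ss)] = −952.604 · ln(0.316532) = 1095.81 min.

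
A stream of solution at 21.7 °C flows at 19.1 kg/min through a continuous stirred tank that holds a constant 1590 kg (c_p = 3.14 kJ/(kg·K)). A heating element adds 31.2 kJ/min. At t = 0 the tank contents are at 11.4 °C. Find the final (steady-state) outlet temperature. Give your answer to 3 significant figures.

22.2 °C

Heat balance on the well-mixed liquid: M c_p dT/dt = ṁ c_p (T_in − T) + 31.2.
At steady state dT/dt = 0 ⇒ T_ss = T_in + Q̇/(ṁ c_p) = 21.7 + 31.2/(19.1·3.14) = 22.220 °C.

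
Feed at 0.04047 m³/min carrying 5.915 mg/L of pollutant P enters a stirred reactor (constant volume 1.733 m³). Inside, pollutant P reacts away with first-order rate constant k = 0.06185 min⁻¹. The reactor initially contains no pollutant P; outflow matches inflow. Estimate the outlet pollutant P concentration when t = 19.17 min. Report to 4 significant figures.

V dC/dt = Q(C_in − C) − k V C.
This is linear with rate a = Q/V + k = 0.0852026 min⁻¹.
C_ss = Q C_in/(Q + kV) = 1.62120 mg/L; C(t) = C_ss + (C₀ − C_ss) e^(−a t).
C(19.17) = 1.62120 + (-1.62120)·e^(−0.0852026·19.17) = 1.62120 + (-1.62120)·0.195278 = 1.30462 mg/L.

1.305 mg/L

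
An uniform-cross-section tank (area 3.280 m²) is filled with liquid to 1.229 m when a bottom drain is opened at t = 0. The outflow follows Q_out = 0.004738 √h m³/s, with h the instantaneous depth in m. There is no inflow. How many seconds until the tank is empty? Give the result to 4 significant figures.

1535 s

With no inflow, A dh/dt = −0.004738 √h.
Separate and integrate: 2(√h − √h₀) = −(0.004738/A) t.
Set h = 0: 2√h₀ = (0.004738/A) t_empty ⇒ t_empty = 2A√h₀/0.004738.
t_empty = 2·3.280·√1.229/0.004738 = 6.56000·1.10860/0.004738 = 1534.92 s.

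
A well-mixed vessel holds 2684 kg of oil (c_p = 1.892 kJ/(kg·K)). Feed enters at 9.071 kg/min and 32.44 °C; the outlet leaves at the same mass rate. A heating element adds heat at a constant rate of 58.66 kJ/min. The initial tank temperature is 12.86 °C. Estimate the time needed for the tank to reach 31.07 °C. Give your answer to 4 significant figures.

464.3 min

First-law balance (no shaft work): M c_p dT/dt = ṁ c_p (T_in − T) + 58.66.
τ = M/ṁ = 295.888 min; T_ss = T_in + Q̇/(ṁ c_p) = 35.8580 °C.
T(t) = T_ss + (T₀ − T_ss) e^(−t/τ). Set T = 31.07:
e^(−t/τ) = (31.07 − 35.8580)/(12.86 − 35.8580) = 0.208190
t = −295.888 · ln(0.208190) = 464.338 min.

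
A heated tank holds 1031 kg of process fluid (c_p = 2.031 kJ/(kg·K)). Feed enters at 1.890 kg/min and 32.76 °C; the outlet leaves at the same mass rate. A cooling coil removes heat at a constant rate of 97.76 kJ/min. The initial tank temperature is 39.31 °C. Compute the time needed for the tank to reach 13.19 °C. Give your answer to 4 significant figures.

922.8 min

Unsteady energy balance on the tank contents: M c_p dT/dt = ṁ c_p (T_in − T) − 97.76.
τ = M/ṁ = 545.503 min; T_ss = T_in − Q̇/(ṁ c_p) = 7.29232 °C.
T(t) = T_ss + (T₀ − T_ss) e^(−t/τ). Set T = 13.19:
e^(−t/τ) = (13.19 − 7.29232)/(39.31 − 7.29232) = 0.184201
t = −545.503 · ln(0.184201) = 922.842 min.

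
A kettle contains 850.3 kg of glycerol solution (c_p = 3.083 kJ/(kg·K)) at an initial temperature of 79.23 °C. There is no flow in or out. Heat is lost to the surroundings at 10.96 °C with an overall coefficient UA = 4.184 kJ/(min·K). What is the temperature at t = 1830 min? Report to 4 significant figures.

14.64 °C

Lumped-capacitance energy balance: M c_p dT/dt = UA(T_amb − T).
dT/dt = (T_ss − T)/τ with T_ss = T_amb = 10.9600 °C, τ = M c_p/UA = 850.3·3.083/4.184 = 626.548 min.
Integrating: T(t) = T_ss + (T₀ − T_ss) e^(−t/τ).
T(1830) = 10.9600 + (68.2700)·0.0538923 = 14.6392 °C.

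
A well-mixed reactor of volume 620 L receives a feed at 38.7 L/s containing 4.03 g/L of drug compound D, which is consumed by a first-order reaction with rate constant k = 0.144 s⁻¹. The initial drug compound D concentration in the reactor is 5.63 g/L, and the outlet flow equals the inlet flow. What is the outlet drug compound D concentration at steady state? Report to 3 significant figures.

1.22 g/L

Accumulation = in − out − consumed: V dC/dt = Q C_in − Q C − k V C.
At steady state: 0 = Q C_in − (Q + kV) C_ss, so C_ss = Q C_in/(Q + kV).
C_ss = 38.7·4.03/(38.7 + 0.144·620) = 155.96/127.98 = 1.2186 g/L.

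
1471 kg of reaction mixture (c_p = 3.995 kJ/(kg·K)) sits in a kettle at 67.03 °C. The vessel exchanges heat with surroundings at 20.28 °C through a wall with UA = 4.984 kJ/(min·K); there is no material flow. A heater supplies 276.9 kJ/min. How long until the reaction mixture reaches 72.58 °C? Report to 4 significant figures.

Lumped-capacitance energy balance: M c_p dT/dt = UA(T_amb − T) + Q̇.
τ = M c_p/UA = 1179.10 min; T_ss = T_amb + Q̇/UA = 20.28 + 276.9/4.984 = 75.8378 °C.
T(t) = T_ss + (T₀ − T_ss)e^(−t/τ); set T = 72.58:
t = −τ ln[(T − T_ss)/(T₀ − T_ss)] = −1179.10 · ln(0.369876) = 1172.72 min.

1173 min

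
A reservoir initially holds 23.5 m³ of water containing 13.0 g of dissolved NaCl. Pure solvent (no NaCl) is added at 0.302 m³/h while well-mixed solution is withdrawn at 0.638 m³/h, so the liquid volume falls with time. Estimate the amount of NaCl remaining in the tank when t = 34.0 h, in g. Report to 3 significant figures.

Let m(t) be the amount of NaCl. Volume: V(t) = V₀ + (Q_in − Q_out) t = 23.5 − 0.33600 t; V(34.0) = 12.076 m³.
Species balance (pure solvent in): dm/dt = −Q_out · m/V(t).
Separate: dm/m = −Q_out dt/V(t) ⇒ ln(m/m₀) = −(Q_out/(Q_in−Q_out)) ln(V/V₀).
m = m₀ (V₀/V)^(Q_out/(Q_in−Q_out)) = 13.0 × (23.5/12.076)^(-1.8988) = 3.6721 g.

3.67 g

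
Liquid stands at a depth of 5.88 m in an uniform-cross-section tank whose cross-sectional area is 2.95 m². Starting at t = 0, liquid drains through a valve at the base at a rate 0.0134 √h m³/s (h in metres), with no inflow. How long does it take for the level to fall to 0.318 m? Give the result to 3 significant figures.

819 s

A dh/dt = −Q_out = −0.0134 √h.
Separate and integrate: 2(√h − √h₀) = −(0.0134/A) t.
t = 2A(√h₀ − √h)/0.0134 = 2·2.95·(√5.88 − √0.318)/0.0134
  = 5.9000 × (2.4249 − 0.56391) / 0.0134 = 819.38 s.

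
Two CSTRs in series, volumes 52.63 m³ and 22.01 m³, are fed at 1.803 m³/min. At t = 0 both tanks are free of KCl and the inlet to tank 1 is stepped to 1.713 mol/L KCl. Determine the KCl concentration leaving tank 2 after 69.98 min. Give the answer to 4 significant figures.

Time constants: τᵢ = Vᵢ/Q for each well-mixed tank.
τ₁ = 52.63/1.803 = 29.1902 min; τ₂ = 22.01/1.803 = 12.2074 min.
Tank 1: C₁ = C_in(1 − e^(−t/τ₁)). Tank 2 (τ₁ ≠ τ₂): C₂ = C_in[1 − (τ₁ e^(−t/τ₁) − τ₂ e^(−t/τ₂))/(τ₁ − τ₂)].
At t = 69.98: e^(−t/τ₁) = 0.0909562, e^(−t/τ₂) = 0.00323873.
C₂ = 1.713·[1 − (29.1902·0.0909562 − 12.2074·0.00323873)/(16.9828)] = 1.713·0.845991 = 1.44918 mol/L.

1.449 mol/L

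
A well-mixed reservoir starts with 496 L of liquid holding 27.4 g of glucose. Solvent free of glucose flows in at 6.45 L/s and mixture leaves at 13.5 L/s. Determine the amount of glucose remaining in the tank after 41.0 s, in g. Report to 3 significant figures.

5.14 g

Total volume: dV/dt = Q_in − Q_out = -7.0500 L/s, so V(t) = 496 − 7.0500 t and V(41.0) = 206.95 L.
Solute balance: dm/dt = 0 − Q_out C = −Q_out m/V(t).
Separate: dm/m = −Q_out dt/V(t) ⇒ ln(m/m₀) = −(Q_out/(Q_in−Q_out)) ln(V/V₀).
m = m₀ (V₀/V)^(Q_out/(Q_in−Q_out)) = 27.4 × (496/206.95)^(-1.9149) = 5.1384 g.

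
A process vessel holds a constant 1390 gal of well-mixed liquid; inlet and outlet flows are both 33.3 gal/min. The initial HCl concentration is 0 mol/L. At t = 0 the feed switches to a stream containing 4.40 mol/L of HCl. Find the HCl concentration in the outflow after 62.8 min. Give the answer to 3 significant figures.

3.42 mol/L

Species balance on the tank: V dC/dt = Q(C_in − C).
So dC/dt = (C_in − C)/τ with τ = V/Q = 1390/33.3 = 41.742 min.
Integrating: C(t) = C_in + (C₀ − C_in) e^(−t/τ).
C(62.8) = 4.40 + (0 − 4.40)·e^(−62.8/41.742) = 4.40 + (-4.4000)·0.22213 = 3.4226 mol/L.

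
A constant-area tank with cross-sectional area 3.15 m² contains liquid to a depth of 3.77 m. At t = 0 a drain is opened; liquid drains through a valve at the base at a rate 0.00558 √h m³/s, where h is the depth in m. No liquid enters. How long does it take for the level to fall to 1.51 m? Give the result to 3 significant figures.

805 s

Mass balance (ρ constant): A dh/dt = −0.00558 √h.
Separate and integrate: 2(√h − √h₀) = −(0.00558/A) t.
t = 2A(√h₀ − √h)/0.00558 = 2·3.15·(√3.77 − √1.51)/0.00558
  = 6.3000 × (1.9416 − 1.2288) / 0.00558 = 804.81 s.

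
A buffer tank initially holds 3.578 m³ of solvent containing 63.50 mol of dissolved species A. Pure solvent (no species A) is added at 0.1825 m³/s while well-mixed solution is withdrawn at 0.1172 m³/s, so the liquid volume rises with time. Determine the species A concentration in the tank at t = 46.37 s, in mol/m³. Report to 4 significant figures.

Let m(t) be the amount of species A. Volume: V(t) = V₀ + (Q_in − Q_out) t = 3.578 + 0.0653000 t; V(46.37) = 6.60596 m³.
Solute balance: dm/dt = 0 − Q_out C = −Q_out m/V(t).
Separate: dm/m = −Q_out dt/V(t) ⇒ ln(m/m₀) = −(Q_out/(Q_in−Q_out)) ln(V/V₀).
m = m₀ (V₀/V)^(Q_out/(Q_in−Q_out)) = 63.50 × (3.578/6.60596)^(1.79479) = 21.1265 mol.
C = m/V = 21.1265/6.60596 = 3.19810 mol/m³.

3.198 mol/m³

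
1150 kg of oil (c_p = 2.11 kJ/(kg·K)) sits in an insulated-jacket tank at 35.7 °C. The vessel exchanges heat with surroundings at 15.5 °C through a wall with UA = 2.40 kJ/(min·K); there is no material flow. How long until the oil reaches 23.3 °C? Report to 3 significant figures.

Heat balance on the well-mixed liquid: M c_p dT/dt = −UA(T − T_amb).
τ = M c_p/UA = 1011.0 min; T_ss = T_amb = 15.500 °C.
T(t) = T_ss + (T₀ − T_ss)e^(−t/τ); set T = 23.3:
t = −τ ln[(T − T_ss)/(T₀ − T_ss)] = −1011.0 · ln(0.38614) = 962.07 min.

962 min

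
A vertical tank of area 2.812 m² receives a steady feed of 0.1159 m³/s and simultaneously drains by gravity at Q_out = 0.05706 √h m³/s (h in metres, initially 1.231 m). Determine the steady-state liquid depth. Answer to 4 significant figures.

4.126 m

A dh/dt = Q_in − 0.05706 √h. Steady state requires inflow = outflow:
Q_in = 0.05706 √h_ss ⇒ √h_ss = 0.1159/0.05706 = 2.03120.
h_ss = 2.03120² = 4.12575 m. (Since h₀ = 1.231 m < h_ss, the level will rise toward this value.)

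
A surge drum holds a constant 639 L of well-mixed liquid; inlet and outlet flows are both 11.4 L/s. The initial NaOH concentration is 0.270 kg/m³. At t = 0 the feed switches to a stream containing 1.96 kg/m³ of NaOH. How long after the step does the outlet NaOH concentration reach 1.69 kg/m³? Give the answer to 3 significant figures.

Species balance: V dC/dt = Q(C_in − C) ⇒ τ = V/Q = 56.053 s.
C(t) = C_in + (C₀ − C_in) e^(−t/τ). Set C = 1.69 and solve for t:
e^(−t/τ) = (C − C_in)/(C₀ − C_in) = (1.69 − 1.96)/(0.270 − 1.96) = 0.15976
t = −τ ln(…) = 56.053 × 1.8341 = 102.80 s.

103 s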